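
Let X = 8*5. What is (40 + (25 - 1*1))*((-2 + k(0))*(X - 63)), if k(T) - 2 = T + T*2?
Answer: 0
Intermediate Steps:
X = 40
k(T) = 2 + 3*T (k(T) = 2 + (T + T*2) = 2 + (T + 2*T) = 2 + 3*T)
(40 + (25 - 1*1))*((-2 + k(0))*(X - 63)) = (40 + (25 - 1*1))*((-2 + (2 + 3*0))*(40 - 63)) = (40 + (25 - 1))*((-2 + (2 + 0))*(-23)) = (40 + 24)*((-2 + 2)*(-23)) = 64*(0*(-23)) = 64*0 = 0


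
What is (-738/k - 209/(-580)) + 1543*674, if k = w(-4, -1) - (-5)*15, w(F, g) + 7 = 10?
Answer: 7841395657/7540 ≈ 1.0400e+6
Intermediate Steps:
w(F, g) = 3 (w(F, g) = -7 + 10 = 3)
k = 78 (k = 3 - (-5)*15 = 3 - 1*(-75) = 3 + 75 = 78)
(-738/k - 209/(-580)) + 1543*674 = (-738/78 - 209/(-580)) + 1543*674 = (-738*1/78 - 209*(-1/580)) + 1039982 = (-123/13 + 209/580) + 1039982 = -68623/7540 + 1039982 = 7841395657/7540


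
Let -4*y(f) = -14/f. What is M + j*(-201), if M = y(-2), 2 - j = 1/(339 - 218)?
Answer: -194611/484 ≈ -402.09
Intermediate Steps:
y(f) = 7/(2*f) (y(f) = -(-7)/(2*f) = 7/(2*f))
j = 241/121 (j = 2 - 1/(339 - 218) = 2 - 1/121 = 241/121 ≈ 1.9917)
M = -7/4 (M = (7/2)/(-2) = (7/2)*(-½) = -7/4 ≈ -1.7500)
M + j*(-201) = -7/4 + (241/121)*(-201) = -7/4 - 48441/121 = -194611/484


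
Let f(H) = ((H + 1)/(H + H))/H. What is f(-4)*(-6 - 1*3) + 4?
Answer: 155/32 ≈ 4.8438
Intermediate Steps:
f(H) = (1 + H)/(2*H²) (f(H) = ((1 + H)/((2*H)))/H = ((1 + H)*(1/(2*H)))/H = ((1 + H)/(2*H))/H = (1 + H)/(2*H²))
f(-4)*(-6 - 1*3) + 4 = ((½)*(1 - 4)/(-4)²)*(-6 - 1*3) + 4 = ((½)*(1/16)*(-3))*(-6 - 3) + 4 = -3/32*(-9) + 4 = 27/32 + 4 = 155/32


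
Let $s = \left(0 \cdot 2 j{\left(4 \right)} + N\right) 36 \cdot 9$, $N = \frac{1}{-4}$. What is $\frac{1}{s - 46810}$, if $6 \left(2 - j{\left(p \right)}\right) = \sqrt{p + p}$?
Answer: $- \frac{1}{46891} \approx -2.1326 \cdot 10^{-5}$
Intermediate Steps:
$j{\left(p \right)} = 2 - \frac{\sqrt{2} \sqrt{p}}{6}$ ($j{\left(p \right)} = 2 - \frac{\sqrt{p + p}}{6} = 2 - \frac{\sqrt{2 p}}{6} = 2 - \frac{\sqrt{2} \sqrt{p}}{6}$)
$N = - \frac{1}{4} \approx -0.25$
$s = -81$ ($s = \left(0 \cdot 2 \left(2 - \frac{\sqrt{2} \sqrt{4}}{6}\right) - \frac{1}{4}\right) 36 \cdot 9 = \left(0 \cdot 2 \left(2 - \frac{1}{6} \sqrt{2} \cdot 2\right) - \frac{1}{4}\right) 36 \cdot 9 = \left(0 \cdot 2 \left(2 - \frac{\sqrt{2}}{3}\right) - \frac{1}{4}\right) 36 \cdot 9 = \left(0 \left(4 - \frac{2 \sqrt{2}}{3}\right) - \frac{1}{4}\right) 36 \cdot 9 = \left(0 - \frac{1}{4}\right) 36 \cdot 9 = \left(- \frac{1}{4}\right) 36 \cdot 9 = \left(-9\right) 9 = -81$)
$\frac{1}{s - 46810} = \frac{1}{-81 - 46810} = \frac{1}{-46891} = - \frac{1}{46891}$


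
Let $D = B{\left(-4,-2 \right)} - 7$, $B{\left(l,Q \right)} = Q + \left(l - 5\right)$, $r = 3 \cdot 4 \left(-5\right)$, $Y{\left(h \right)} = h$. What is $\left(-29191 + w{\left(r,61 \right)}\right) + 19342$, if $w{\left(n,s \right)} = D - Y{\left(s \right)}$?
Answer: $-9928$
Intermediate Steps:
$r = -60$ ($r = 12 \left(-5\right) = -60$)
$B{\left(l,Q \right)} = -5 + Q + l$ ($B{\left(l,Q \right)} = Q + \left(l - 5\right) = Q + \left(-5 + l\right) = -5 + Q + l$)
$D = -18$ ($D = \left(-5 - 2 - 4\right) - 7 = -11 - 7 = -18$)
$w{\left(n,s \right)} = -18 - s$
$\left(-29191 + w{\left(r,61 \right)}\right) + 19342 = \left(-29191 - 79\right) + 19342 = -29270 + 19342 = -9928$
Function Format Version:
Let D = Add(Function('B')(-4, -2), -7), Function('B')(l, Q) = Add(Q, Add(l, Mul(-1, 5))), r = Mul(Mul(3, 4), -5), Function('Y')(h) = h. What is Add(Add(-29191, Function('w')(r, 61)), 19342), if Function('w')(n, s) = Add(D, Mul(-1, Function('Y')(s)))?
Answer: -9928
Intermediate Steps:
r = -60 (r = Mul(12, -5) = -60)
Function('B')(l, Q) = Add(-5, Q, l) (Function('B')(l, Q) = Add(Q, Add(l, -5)) = Add(Q, Add(-5, l)) = Add(-5, Q, l))
D = -18 (D = Add(Add(-5, -2, -4), -7) = Add(-11, -7) = -18)
Function('w')(n, s) = Add(-18, Mul(-1, s))
Add(Add(-29191, Function('w')(r, 61)), 19342) = Add(Add(-29191, Add(-18, Mul(-1, 61))), 19342) = Add(Add(-29191, Add(-18, -61)), 19342) = Add(Add(-29191, -79), 19342) = Add(-29270, 19342) = -9928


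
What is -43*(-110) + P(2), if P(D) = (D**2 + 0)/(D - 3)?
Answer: 4726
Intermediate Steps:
P(D) = D**2/(-3 + D)
-43*(-110) + P(2) = -43*(-110) + 2**2/(-3 + 2) = 4730 + 4/(-1) = 4730 + 4*(-1) = 4730 - 4 = 4726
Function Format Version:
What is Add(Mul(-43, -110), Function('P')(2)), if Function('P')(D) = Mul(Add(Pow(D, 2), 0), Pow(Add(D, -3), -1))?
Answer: 4726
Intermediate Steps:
Function('P')(D) = Mul(Pow(D, 2), Pow(Add(-3, D), -1))
Add(Mul(-43, -110), Function('P')(2)) = Add(Mul(-43, -110), Mul(Pow(2, 2), Pow(Add(-3, 2), -1))) = Add(4730, Mul(4, Pow(-1, -1))) = Add(4730, Mul(4, -1)) = Add(4730, -4) = 4726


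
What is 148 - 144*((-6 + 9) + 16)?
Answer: -2588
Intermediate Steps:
148 - 144*((-6 + 9) + 16) = 148 - 144*(3 + 16) = 148 - 144*19 = 148 - 2736 = -2588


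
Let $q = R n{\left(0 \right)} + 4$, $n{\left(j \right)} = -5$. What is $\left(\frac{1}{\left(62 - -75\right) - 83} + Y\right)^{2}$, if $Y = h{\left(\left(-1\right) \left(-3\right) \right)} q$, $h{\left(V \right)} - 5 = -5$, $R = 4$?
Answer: $\frac{1}{2916} \approx 0.00034294$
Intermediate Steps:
$h{\left(V \right)} = 0$ ($h{\left(V \right)} = 5 - 5 = 0$)
$q = -16$ ($q = 4 \left(-5\right) + 4 = -20 + 4 = -16$)
$Y = 0$ ($Y = 0 \left(-16\right) = 0$)
$\left(\frac{1}{\left(62 - -75\right) - 83} + Y\right)^{2} = \left(\frac{1}{\left(62 - -75\right) - 83} + 0\right)^{2} = \left(\frac{1}{\left(62 + 75\right) - 83} + 0\right)^{2} = \left(\frac{1}{137 - 83} + 0\right)^{2} = \left(\frac{1}{54} + 0\right)^{2} = \left(\frac{1}{54}\right)^{2} = \frac{1}{2916}$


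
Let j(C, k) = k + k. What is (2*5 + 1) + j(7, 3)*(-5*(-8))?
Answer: 251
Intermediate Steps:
j(C, k) = 2*k
(2*5 + 1) + j(7, 3)*(-5*(-8)) = (2*5 + 1) + (2*3)*(-5*(-8)) = (10 + 1) + 6*40 = 11 + 240 = 251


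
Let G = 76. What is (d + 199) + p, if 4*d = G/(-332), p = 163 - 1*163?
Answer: 66049/332 ≈ 198.94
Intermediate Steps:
p = 0 (p = 163 - 163 = 0)
d = -19/332 (d = (76/(-332))/4 = (76*(-1/332))/4 = (¼)*(-19/83) = -19/332 ≈ -0.057229)
(d + 199) + p = (-19/332 + 199) + 0 = 66049/332 + 0 = 66049/332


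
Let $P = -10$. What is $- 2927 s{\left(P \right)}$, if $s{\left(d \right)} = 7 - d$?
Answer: $-49759$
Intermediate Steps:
$- 2927 s{\left(P \right)} = - 2927 \left(7 - -10\right) = - 2927 \left(7 + 10\right) = \left(-2927\right) 17 = -49759$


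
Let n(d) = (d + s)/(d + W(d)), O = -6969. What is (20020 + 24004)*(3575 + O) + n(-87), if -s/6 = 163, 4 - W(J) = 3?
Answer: -12849900151/86 ≈ -1.4942e+8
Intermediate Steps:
W(J) = 1 (W(J) = 4 - 1*3 = 4 - 3 = 1)
s = -978 (s = -6*163 = -978)
n(d) = (-978 + d)/(1 + d) (n(d) = (d - 978)/(d + 1) = (-978 + d)/(1 + d))
(20020 + 24004)*(3575 + O) + n(-87) = (20020 + 24004)*(3575 - 6969) + (-978 - 87)/(1 - 87) = 44024*(-3394) - 1065/(-86) = -149417456 - 1/86*(-1065) = -149417456 + 1065/86 = -12849900151/86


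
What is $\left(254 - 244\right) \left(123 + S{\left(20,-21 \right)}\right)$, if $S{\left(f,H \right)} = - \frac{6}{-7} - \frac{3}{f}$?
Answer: $\frac{17319}{14} \approx 1237.1$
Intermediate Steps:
$S{\left(f,H \right)} = \frac{6}{7} - \frac{3}{f}$ ($S{\left(f,H \right)} = \left(-6\right) \left(- \frac{1}{7}\right) - \frac{3}{f} = \frac{6}{7} - \frac{3}{f}$)
$\left(254 - 244\right) \left(123 + S{\left(20,-21 \right)}\right) = \left(254 - 244\right) \left(123 + \left(\frac{6}{7} - \frac{3}{20}\right)\right) = 10 \left(123 + \left(\frac{6}{7} - \frac{3}{20}\right)\right) = 10 \left(123 + \frac{99}{140}\right) = 10 \cdot \frac{17319}{140} = \frac{17319}{14}$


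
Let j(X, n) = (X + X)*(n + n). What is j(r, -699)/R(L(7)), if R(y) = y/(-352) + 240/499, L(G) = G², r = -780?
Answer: 383067210240/60029 ≈ 6.3814e+6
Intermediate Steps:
j(X, n) = 4*X*n (j(X, n) = (2*X)*(2*n) = 4*X*n)
R(y) = 240/499 - y/352 (R(y) = y*(-1/352) + 240*(1/499) = -y/352 + 240/499 = 240/499 - y/352)
j(r, -699)/R(L(7)) = (4*(-780)*(-699))/(240/499 - 1/352*7²) = 2180880/(240/499 - 1/352*49) = 2180880/(240/499 - 49/352) = 2180880/(60029/175648) = 2180880*(175648/60029) = 383067210240/60029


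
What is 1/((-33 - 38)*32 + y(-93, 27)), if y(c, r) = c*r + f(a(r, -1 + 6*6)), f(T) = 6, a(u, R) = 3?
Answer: -1/4777 ≈ -0.00020934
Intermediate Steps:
y(c, r) = 6 + c*r (y(c, r) = c*r + 6 = 6 + c*r)
1/((-33 - 38)*32 + y(-93, 27)) = 1/((-33 - 38)*32 + (6 - 93*27)) = 1/(-71*32 + (6 - 2511)) = 1/(-2272 - 2505) = 1/(-4777) = -1/4777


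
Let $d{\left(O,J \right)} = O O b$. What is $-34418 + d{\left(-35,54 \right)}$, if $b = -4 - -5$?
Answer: $-33193$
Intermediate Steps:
$b = 1$ ($b = -4 + 5 = 1$)
$d{\left(O,J \right)} = O^{2}$ ($d{\left(O,J \right)} = O O 1 = O^{2} \cdot 1 = O^{2}$)
$-34418 + d{\left(-35,54 \right)} = -34418 + \left(-35\right)^{2} = -34418 + 1225 = -33193$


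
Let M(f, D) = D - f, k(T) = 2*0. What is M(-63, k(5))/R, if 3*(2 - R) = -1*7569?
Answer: 63/2525 ≈ 0.024951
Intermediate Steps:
k(T) = 0
R = 2525 (R = 2 - (-1)*7569/3 = 2 - 1/3*(-7569) = 2 + 2523 = 2525)
M(-63, k(5))/R = (0 - 1*(-63))/2525 = (0 + 63)*(1/2525) = 63*(1/2525) = 63/2525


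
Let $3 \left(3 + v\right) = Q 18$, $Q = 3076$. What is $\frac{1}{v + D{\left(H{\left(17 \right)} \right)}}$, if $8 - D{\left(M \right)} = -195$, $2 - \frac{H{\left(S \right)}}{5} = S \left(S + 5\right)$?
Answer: $\frac{1}{18656} \approx 5.3602 \cdot 10^{-5}$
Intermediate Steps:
$H{\left(S \right)} = 10 - 5 S \left(5 + S\right)$ ($H{\left(S \right)} = 10 - 5 S \left(S + 5\right) = 10 - 5 S \left(5 + S\right)$)
$D{\left(M \right)} = 203$ ($D{\left(M \right)} = 8 - -195 = 8 + 195 = 203$)
$v = 18453$ ($v = -3 + \frac{3076 \cdot 18}{3} = -3 + \frac{1}{3} \cdot 55368 = -3 + 18456 = 18453$)
$\frac{1}{v + D{\left(H{\left(17 \right)} \right)}} = \frac{1}{18453 + 203} = \frac{1}{18656}$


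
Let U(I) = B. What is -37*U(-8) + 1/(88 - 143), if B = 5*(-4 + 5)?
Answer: -10176/55 ≈ -185.02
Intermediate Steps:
B = 5 (B = 5*1 = 5)
U(I) = 5
-37*U(-8) + 1/(88 - 143) = -37*5 + 1/(88 - 143) = -185 + 1/(-55) = -185 - 1/55 = -10176/55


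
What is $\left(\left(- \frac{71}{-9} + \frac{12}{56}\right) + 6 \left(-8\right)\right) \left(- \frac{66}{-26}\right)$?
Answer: $- \frac{55297}{546} \approx -101.28$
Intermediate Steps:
$\left(\left(- \frac{71}{-9} + \frac{12}{56}\right) + 6 \left(-8\right)\right) \left(- \frac{66}{-26}\right) = \left(\left(\left(-71\right) \left(- \frac{1}{9}\right) + 12 \cdot \frac{1}{56}\right) - 48\right) \left(\left(-66\right) \left(- \frac{1}{26}\right)\right) = \left(\left(\frac{71}{9} + \frac{3}{14}\right) - 48\right) \frac{33}{13} = \left(\frac{1021}{126} - 48\right) \frac{33}{13} = \left(- \frac{5027}{126}\right) \frac{33}{13} = - \frac{55297}{546}$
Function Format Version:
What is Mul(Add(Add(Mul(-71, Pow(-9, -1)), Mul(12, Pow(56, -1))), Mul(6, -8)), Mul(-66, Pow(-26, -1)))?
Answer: Rational(-55297, 546) ≈ -101.28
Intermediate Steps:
Mul(Add(Add(Mul(-71, Pow(-9, -1)), Mul(12, Pow(56, -1))), Mul(6, -8)), Mul(-66, Pow(-26, -1))) = Mul(Add(Add(Mul(-71, Rational(-1, 9)), Mul(12, Rational(1, 56))), -48), Mul(-66, Rational(-1, 26))) = Mul(Add(Add(Rational(71, 9), Rational(3, 14)), -48), Rational(33, 13)) = Mul(Add(Rational(1021, 126), -48), Rational(33, 13)) = Mul(Rational(-5027, 126), Rational(33, 13)) = Rational(-55297, 546)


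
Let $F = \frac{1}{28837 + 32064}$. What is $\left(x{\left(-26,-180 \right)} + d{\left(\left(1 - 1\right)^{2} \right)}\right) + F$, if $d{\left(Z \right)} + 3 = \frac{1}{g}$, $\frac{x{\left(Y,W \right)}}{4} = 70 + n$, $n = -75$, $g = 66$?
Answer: $- \frac{92386751}{4019466} \approx -22.985$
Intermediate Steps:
$F = \frac{1}{60901} \approx 1.642 \cdot 10^{-5}$
$x{\left(Y,W \right)} = -20$ ($x{\left(Y,W \right)} = 4 \left(70 - 75\right) = 4 \left(-5\right) = -20$)
$d{\left(Z \right)} = - \frac{197}{66}$ ($d{\left(Z \right)} = -3 + \frac{1}{66} = - \frac{197}{66}$)
$\left(x{\left(-26,-180 \right)} + d{\left(\left(1 - 1\right)^{2} \right)}\right) + F = \left(-20 - \frac{197}{66}\right) + \frac{1}{60901} = - \frac{1517}{66} + \frac{1}{60901} = - \frac{92386751}{4019466}$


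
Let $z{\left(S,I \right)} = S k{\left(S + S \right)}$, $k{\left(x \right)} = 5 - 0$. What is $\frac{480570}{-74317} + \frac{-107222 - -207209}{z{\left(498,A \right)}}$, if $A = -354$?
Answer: $\frac{2078038193}{61683110} \approx 33.689$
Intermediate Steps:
$k{\left(x \right)} = 5$ ($k{\left(x \right)} = 5 + 0 = 5$)
$z{\left(S,I \right)} = 5 S$ ($z{\left(S,I \right)} = S 5 = 5 S$)
$\frac{480570}{-74317} + \frac{-107222 - -207209}{z{\left(498,A \right)}} = \frac{480570}{-74317} + \frac{-107222 - -207209}{5 \cdot 498} = 480570 \left(- \frac{1}{74317}\right) + \frac{-107222 + 207209}{2490} = - \frac{480570}{74317} + 99987 \cdot \frac{1}{2490} = - \frac{480570}{74317} + \frac{33329}{830} = \frac{2078038193}{61683110}$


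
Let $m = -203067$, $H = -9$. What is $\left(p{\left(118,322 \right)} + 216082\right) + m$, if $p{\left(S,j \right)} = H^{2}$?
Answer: $13096$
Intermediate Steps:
$p{\left(S,j \right)} = 81$ ($p{\left(S,j \right)} = \left(-9\right)^{2} = 81$)
$\left(p{\left(118,322 \right)} + 216082\right) + m = \left(81 + 216082\right) - 203067 = 216163 - 203067 = 13096$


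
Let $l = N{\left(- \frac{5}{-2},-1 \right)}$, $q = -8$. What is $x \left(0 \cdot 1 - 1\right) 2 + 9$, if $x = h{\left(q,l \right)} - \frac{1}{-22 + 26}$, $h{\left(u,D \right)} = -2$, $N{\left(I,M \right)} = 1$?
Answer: $\frac{27}{2} \approx 13.5$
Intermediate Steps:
$l = 1$
$x = - \frac{9}{4}$ ($x = -2 - \frac{1}{-22 + 26} = -2 - \frac{1}{4} = - \frac{9}{4} \approx -2.25$)
$x \left(0 \cdot 1 - 1\right) 2 + 9 = - \frac{9 \left(0 \cdot 1 - 1\right) 2}{4} + 9 = - \frac{9 \left(0 - 1\right) 2}{4} + 9 = - \frac{9 \left(\left(-1\right) 2\right)}{4} + 9 = \left(- \frac{9}{4}\right) \left(-2\right) + 9 = \frac{9}{2} + 9 = \frac{27}{2}$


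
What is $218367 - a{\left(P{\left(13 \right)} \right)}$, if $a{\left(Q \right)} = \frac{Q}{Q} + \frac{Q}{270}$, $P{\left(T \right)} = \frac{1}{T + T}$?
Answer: $\frac{1532929319}{7020} \approx 2.1837 \cdot 10^{5}$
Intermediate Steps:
$P{\left(T \right)} = \frac{1}{2 T}$
$a{\left(Q \right)} = 1 + \frac{Q}{270}$ ($a{\left(Q \right)} = 1 + Q \frac{1}{270} = 1 + \frac{Q}{270}$)
$218367 - a{\left(P{\left(13 \right)} \right)} = 218367 - \left(1 + \frac{\frac{1}{2} \cdot \frac{1}{13}}{270}\right) = 218367 - \left(1 + \frac{1}{270} \cdot \frac{1}{26}\right) = 218367 - \left(1 + \frac{1}{7020}\right) = 218367 - \frac{7021}{7020} = \frac{1532929319}{7020}$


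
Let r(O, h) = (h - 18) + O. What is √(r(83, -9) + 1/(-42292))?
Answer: √25040575123/21146 ≈ 7.4833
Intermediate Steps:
r(O, h) = -18 + O + h (r(O, h) = (-18 + h) + O = -18 + O + h)
√(r(83, -9) + 1/(-42292)) = √((-18 + 83 - 9) + 1/(-42292)) = √(56 - 1/42292) = √(2368351/42292) = √25040575123/21146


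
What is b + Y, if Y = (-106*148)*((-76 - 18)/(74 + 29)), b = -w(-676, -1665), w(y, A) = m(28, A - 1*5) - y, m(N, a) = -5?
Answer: 1405559/103 ≈ 13646.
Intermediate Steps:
w(y, A) = -5 - y
b = -671 (b = -(-5 - 1*(-676)) = -(-5 + 676) = -1*671 = -671)
Y = 1474672/103 (Y = -(-1474672)/103 = -15688*(-94/103) = 1474672/103 ≈ 14317.)
b + Y = -671 + 1474672/103 = 1405559/103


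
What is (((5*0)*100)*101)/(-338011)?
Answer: 0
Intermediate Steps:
(((5*0)*100)*101)/(-338011) = ((0*100)*101)*(-1/338011) = (0*101)*(-1/338011) = 0*(-1/338011) = 0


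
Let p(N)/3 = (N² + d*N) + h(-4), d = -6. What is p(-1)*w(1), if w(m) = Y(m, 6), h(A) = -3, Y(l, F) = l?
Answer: 12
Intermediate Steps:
w(m) = m
p(N) = -9 - 18*N + 3*N² (p(N) = 3*((N² - 6*N) - 3) = 3*(-3 + N² - 6*N) = -9 - 18*N + 3*N²)
p(-1)*w(1) = (-9 - 18*(-1) + 3*(-1)²)*1 = (-9 + 18 + 3*1)*1 = (-9 + 18 + 3)*1 = 12*1 = 12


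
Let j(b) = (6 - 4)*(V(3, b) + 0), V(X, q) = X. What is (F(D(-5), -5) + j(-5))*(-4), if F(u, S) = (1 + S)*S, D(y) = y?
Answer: -104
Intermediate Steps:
F(u, S) = S*(1 + S)
j(b) = 6 (j(b) = (6 - 4)*(3 + 0) = 2*3 = 6)
(F(D(-5), -5) + j(-5))*(-4) = (-5*(1 - 5) + 6)*(-4) = (-5*(-4) + 6)*(-4) = (20 + 6)*(-4) = 26*(-4) = -104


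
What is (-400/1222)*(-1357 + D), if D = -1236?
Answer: 518600/611 ≈ 848.77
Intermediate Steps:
(-400/1222)*(-1357 + D) = (-400/1222)*(-1357 - 1236) = -400*1/1222*(-2593) = -200/611*(-2593) = 518600/611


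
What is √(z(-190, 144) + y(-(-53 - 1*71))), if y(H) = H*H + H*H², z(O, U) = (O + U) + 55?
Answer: √1922009 ≈ 1386.4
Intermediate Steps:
z(O, U) = 55 + O + U
y(H) = H² + H³
√(z(-190, 144) + y(-(-53 - 1*71))) = √((55 - 190 + 144) + (-(-53 - 1*71))²*(1 - (-53 - 1*71))) = √(9 + (-(-53 - 71))²*(1 - (-53 - 71))) = √(9 + (-1*(-124))²*(1 - 1*(-124))) = √(9 + 124²*(1 + 124)) = √(9 + 15376*125) = √(9 + 1922000) = √1922009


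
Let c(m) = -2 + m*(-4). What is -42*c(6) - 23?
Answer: 1069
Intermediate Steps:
c(m) = -2 - 4*m
-42*c(6) - 23 = -42*(-2 - 4*6) - 23 = -42*(-2 - 24) - 23 = -42*(-26) - 23 = 1092 - 23 = 1069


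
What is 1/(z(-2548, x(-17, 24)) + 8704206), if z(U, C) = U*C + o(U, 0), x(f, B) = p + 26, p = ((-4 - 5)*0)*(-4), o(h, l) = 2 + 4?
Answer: 1/8637964 ≈ 1.1577e-7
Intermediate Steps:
o(h, l) = 6
p = 0 (p = -9*0*(-4) = 0*(-4) = 0)
x(f, B) = 26 (x(f, B) = 0 + 26 = 26)
z(U, C) = 6 + C*U (z(U, C) = U*C + 6 = C*U + 6 = 6 + C*U)
1/(z(-2548, x(-17, 24)) + 8704206) = 1/((6 + 26*(-2548)) + 8704206) = 1/((6 - 66248) + 8704206) = 1/(-66242 + 8704206) = 1/8637964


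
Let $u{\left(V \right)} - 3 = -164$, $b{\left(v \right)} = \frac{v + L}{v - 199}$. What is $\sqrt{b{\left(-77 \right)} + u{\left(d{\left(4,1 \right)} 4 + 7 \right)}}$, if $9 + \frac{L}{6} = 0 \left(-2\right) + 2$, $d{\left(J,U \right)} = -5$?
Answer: $\frac{i \sqrt{3057873}}{138} \approx 12.672 i$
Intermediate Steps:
$L = -42$ ($L = -54 + 6 \left(0 \left(-2\right) + 2\right) = -54 + 6 \left(0 + 2\right) = -54 + 6 \cdot 2 = -54 + 12 = -42$)
$b{\left(v \right)} = \frac{-42 + v}{-199 + v}$ ($b{\left(v \right)} = \frac{v - 42}{v - 199} = \frac{-42 + v}{-199 + v}$)
$u{\left(V \right)} = -161$ ($u{\left(V \right)} = 3 - 164 = -161$)
$\sqrt{b{\left(-77 \right)} + u{\left(d{\left(4,1 \right)} 4 + 7 \right)}} = \sqrt{\frac{-42 - 77}{-199 - 77} - 161} = \sqrt{\frac{1}{-276} \left(-119\right) - 161} = \sqrt{\left(- \frac{1}{276}\right) \left(-119\right) - 161} = \sqrt{\frac{119}{276} - 161} = \sqrt{- \frac{44317}{276}} = \frac{i \sqrt{3057873}}{138}$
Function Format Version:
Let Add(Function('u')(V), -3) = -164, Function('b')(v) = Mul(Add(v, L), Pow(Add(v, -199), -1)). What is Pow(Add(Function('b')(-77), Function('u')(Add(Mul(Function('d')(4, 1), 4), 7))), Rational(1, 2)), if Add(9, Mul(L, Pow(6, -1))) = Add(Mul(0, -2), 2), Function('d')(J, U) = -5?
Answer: Mul(Rational(1, 138), I, Pow(3057873, Rational(1, 2))) ≈ Mul(12.672, I)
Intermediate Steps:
L = -42 (L = Add(-54, Mul(6, Add(Mul(0, -2), 2))) = Add(-54, Mul(6, Add(0, 2))) = Add(-54, Mul(6, 2)) = Add(-54, 12) = -42)
Function('b')(v) = Mul(Pow(Add(-199, v), -1), Add(-42, v)) (Function('b')(v) = Mul(Add(v, -42), Pow(Add(v, -199), -1)) = Mul(Add(-42, v), Pow(Add(-199, v), -1)) = Mul(Pow(Add(-199, v), -1), Add(-42, v)))
Function('u')(V) = -161 (Function('u')(V) = Add(3, -164) = -161)
Pow(Add(Function('b')(-77), Function('u')(Add(Mul(Function('d')(4, 1), 4), 7))), Rational(1, 2)) = Pow(Add(Mul(Pow(Add(-199, -77), -1), Add(-42, -77)), -161), Rational(1, 2)) = Pow(Add(Mul(Pow(-276, -1), -119), -161), Rational(1, 2)) = Pow(Add(Mul(Rational(-1, 276), -119), -161), Rational(1, 2)) = Pow(Add(Rational(119, 276), -161), Rational(1, 2)) = Pow(Rational(-44317, 276), Rational(1, 2)) = Mul(Rational(1, 138), I, Pow(3057873, Rational(1, 2)))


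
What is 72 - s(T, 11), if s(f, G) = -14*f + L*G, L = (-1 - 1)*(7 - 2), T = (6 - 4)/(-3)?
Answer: 518/3 ≈ 172.67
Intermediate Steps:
T = -⅔ (T = 2*(-⅓) = -⅔ ≈ -0.66667)
L = -10 (L = -2*5 = -10)
s(f, G) = -14*f - 10*G
72 - s(T, 11) = 72 - (-14*(-⅔) - 10*11) = 72 - (28/3 - 110) = 72 - 1*(-302/3) = 72 + 302/3 = 518/3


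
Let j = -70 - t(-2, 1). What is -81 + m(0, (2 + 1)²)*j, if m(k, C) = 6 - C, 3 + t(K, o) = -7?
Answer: 99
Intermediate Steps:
t(K, o) = -10 (t(K, o) = -3 - 7 = -10)
j = -60 (j = -70 - 1*(-10) = -70 + 10 = -60)
-81 + m(0, (2 + 1)²)*j = -81 + (6 - (2 + 1)²)*(-60) = -81 + (6 - 1*3²)*(-60) = -81 + (6 - 1*9)*(-60) = -81 + (6 - 9)*(-60) = -81 - 3*(-60) = -81 + 180 = 99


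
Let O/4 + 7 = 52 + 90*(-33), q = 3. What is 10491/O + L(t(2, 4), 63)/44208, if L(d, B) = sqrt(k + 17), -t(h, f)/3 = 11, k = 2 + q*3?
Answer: -269/300 + sqrt(7)/22104 ≈ -0.89655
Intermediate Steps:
k = 11 (k = 2 + 3*3 = 2 + 9 = 11)
t(h, f) = -33 (t(h, f) = -3*11 = -33)
O = -11700 (O = -28 + 4*(52 + 90*(-33)) = -28 + 4*(52 - 2970) = -28 + 4*(-2918) = -28 - 11672 = -11700)
L(d, B) = 2*sqrt(7) (L(d, B) = sqrt(11 + 17) = sqrt(28) = 2*sqrt(7))
10491/O + L(t(2, 4), 63)/44208 = 10491/(-11700) + (2*sqrt(7))/44208 = 10491*(-1/11700) + (2*sqrt(7))*(1/44208) = -269/300 + sqrt(7)/22104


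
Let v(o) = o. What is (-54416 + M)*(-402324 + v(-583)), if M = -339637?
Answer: 158766712071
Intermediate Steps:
(-54416 + M)*(-402324 + v(-583)) = (-54416 - 339637)*(-402324 - 583) = -394053*(-402907) = 158766712071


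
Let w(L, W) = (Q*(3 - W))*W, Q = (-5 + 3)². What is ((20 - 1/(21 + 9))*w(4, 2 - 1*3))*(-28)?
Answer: 134176/15 ≈ 8945.1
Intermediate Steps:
Q = 4 (Q = (-2)² = 4)
w(L, W) = W*(12 - 4*W) (w(L, W) = (4*(3 - W))*W = (12 - 4*W)*W = W*(12 - 4*W))
((20 - 1/(21 + 9))*w(4, 2 - 1*3))*(-28) = ((20 - 1/(21 + 9))*(4*(2 - 1*3)*(3 - (2 - 1*3))))*(-28) = ((20 - 1/30)*(4*(2 - 3)*(3 - (2 - 3))))*(-28) = ((20 - 1*1/30)*(4*(-1)*(3 - 1*(-1))))*(-28) = ((20 - 1/30)*(4*(-1)*(3 + 1)))*(-28) = (599*(4*(-1)*4)/30)*(-28) = ((599/30)*(-16))*(-28) = -4792/15*(-28) = 134176/15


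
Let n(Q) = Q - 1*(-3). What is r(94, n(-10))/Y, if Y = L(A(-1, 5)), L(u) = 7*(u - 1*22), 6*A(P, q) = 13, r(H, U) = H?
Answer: -564/833 ≈ -0.67707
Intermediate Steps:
n(Q) = 3 + Q (n(Q) = Q + 3 = 3 + Q)
A(P, q) = 13/6 (A(P, q) = (⅙)*13 = 13/6)
L(u) = -154 + 7*u (L(u) = 7*(u - 22) = 7*(-22 + u) = -154 + 7*u)
Y = -833/6 (Y = -154 + 7*(13/6) = -154 + 91/6 = -833/6 ≈ -138.83)
r(94, n(-10))/Y = 94/(-833/6) = 94*(-6/833) = -564/833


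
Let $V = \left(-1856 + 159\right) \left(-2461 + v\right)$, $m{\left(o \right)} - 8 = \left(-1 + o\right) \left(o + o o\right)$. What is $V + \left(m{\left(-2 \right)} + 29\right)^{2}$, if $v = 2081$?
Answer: $645821$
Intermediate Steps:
$m{\left(o \right)} = 8 + \left(-1 + o\right) \left(o + o^{2}\right)$ ($m{\left(o \right)} = 8 + \left(-1 + o\right) \left(o + o o\right) = 8 + \left(-1 + o\right) \left(o + o^{2}\right)$)
$V = 644860$ ($V = \left(-1856 + 159\right) \left(-2461 + 2081\right) = \left(-1697\right) \left(-380\right) = 644860$)
$V + \left(m{\left(-2 \right)} + 29\right)^{2} = 644860 + \left(\left(8 + \left(-2\right)^{3} - -2\right) + 29\right)^{2} = 644860 + \left(\left(8 - 8 + 2\right) + 29\right)^{2} = 644860 + \left(2 + 29\right)^{2} = 644860 + 31^{2} = 644860 + 961 = 645821$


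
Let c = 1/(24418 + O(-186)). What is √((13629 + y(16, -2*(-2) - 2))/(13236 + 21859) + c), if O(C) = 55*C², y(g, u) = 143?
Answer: √1795128358032701183310/67635013810 ≈ 0.62644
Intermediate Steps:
c = 1/1927198 (c = 1/(24418 + 55*(-186)²) = 1/(24418 + 55*34596) = 1/(24418 + 1902780) = 1/1927198 ≈ 5.1889e-7)
√((13629 + y(16, -2*(-2) - 2))/(13236 + 21859) + c) = √((13629 + 143)/(13236 + 21859) + 1/1927198) = √(13772/35095 + 1/1927198) = √(26541405951/67635013810) = √1795128358032701183310/67635013810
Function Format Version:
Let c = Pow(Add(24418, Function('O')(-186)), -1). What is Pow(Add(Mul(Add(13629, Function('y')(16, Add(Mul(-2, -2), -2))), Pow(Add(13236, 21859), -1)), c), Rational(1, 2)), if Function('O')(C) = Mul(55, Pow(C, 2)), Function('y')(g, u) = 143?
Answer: Mul(Rational(1, 67635013810), Pow(1795128358032701183310, Rational(1, 2))) ≈ 0.62644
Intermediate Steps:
c = Rational(1, 1927198) (c = Pow(Add(24418, Mul(55, Pow(-186, 2))), -1) = Pow(Add(24418, Mul(55, 34596)), -1) = Pow(Add(24418, 1902780), -1) = Pow(1927198, -1) = Rational(1, 1927198) ≈ 5.1889e-7)
Pow(Add(Mul(Add(13629, Function('y')(16, Add(Mul(-2, -2), -2))), Pow(Add(13236, 21859), -1)), c), Rational(1, 2)) = Pow(Add(Mul(Add(13629, 143), Pow(Add(13236, 21859), -1)), Rational(1, 1927198)), Rational(1, 2)) = Pow(Add(Mul(13772, Pow(35095, -1)), Rational(1, 1927198)), Rational(1, 2)) = Pow(Add(Mul(13772, Rational(1, 35095)), Rational(1, 1927198)), Rational(1, 2)) = Pow(Add(Rational(13772, 35095), Rational(1, 1927198)), Rational(1, 2)) = Pow(Rational(26541405951, 67635013810), Rational(1, 2)) = Mul(Rational(1, 67635013810), Pow(1795128358032701183310, Rational(1, 2)))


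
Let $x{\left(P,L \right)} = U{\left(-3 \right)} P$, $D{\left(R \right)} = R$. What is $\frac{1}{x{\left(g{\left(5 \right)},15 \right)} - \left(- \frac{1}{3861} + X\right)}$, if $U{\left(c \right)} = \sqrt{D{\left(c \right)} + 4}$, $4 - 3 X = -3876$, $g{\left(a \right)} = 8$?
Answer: $- \frac{3861}{4962671} \approx -0.00077801$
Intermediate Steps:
$X = \frac{3880}{3}$ ($X = \frac{4}{3} - -1292 = \frac{4}{3} + 1292 = \frac{3880}{3} \approx 1293.3$)
$U{\left(c \right)} = \sqrt{4 + c}$ ($U{\left(c \right)} = \sqrt{c + 4} = \sqrt{4 + c}$)
$x{\left(P,L \right)} = P$ ($x{\left(P,L \right)} = \sqrt{4 - 3} P = \sqrt{1} P = 1 P = P$)
$\frac{1}{x{\left(g{\left(5 \right)},15 \right)} - \left(- \frac{1}{3861} + X\right)} = \frac{1}{8 + \left(\frac{1}{3861} - \frac{3880}{3}\right)} = \frac{1}{8 - \frac{4993559}{3861}} = \frac{1}{- \frac{4962671}{3861}} = - \frac{3861}{4962671}$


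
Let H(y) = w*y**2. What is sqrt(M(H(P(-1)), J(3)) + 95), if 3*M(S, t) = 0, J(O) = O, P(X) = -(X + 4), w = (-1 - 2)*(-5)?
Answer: sqrt(95) ≈ 9.7468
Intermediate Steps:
w = 15 (w = -3*(-5) = 15)
P(X) = -4 - X (P(X) = -(4 + X) = -4 - X)
H(y) = 15*y**2
M(S, t) = 0 (M(S, t) = (1/3)*0 = 0)
sqrt(M(H(P(-1)), J(3)) + 95) = sqrt(0 + 95) = sqrt(95)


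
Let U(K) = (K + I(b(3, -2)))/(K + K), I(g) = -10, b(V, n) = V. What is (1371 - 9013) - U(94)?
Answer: -359195/47 ≈ -7642.4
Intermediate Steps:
U(K) = (-10 + K)/(2*K) (U(K) = (K - 10)/(K + K) = (-10 + K)/((2*K)) = (-10 + K)*(1/(2*K)) = (-10 + K)/(2*K))
(1371 - 9013) - U(94) = (1371 - 9013) - (-10 + 94)/(2*94) = -7642 - 84/(2*94) = -7642 - 1*21/47 = -7642 - 21/47 = -359195/47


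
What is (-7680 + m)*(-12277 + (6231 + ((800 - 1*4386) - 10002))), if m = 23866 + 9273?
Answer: -499862006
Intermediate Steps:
m = 33139
(-7680 + m)*(-12277 + (6231 + ((800 - 1*4386) - 10002))) = (-7680 + 33139)*(-12277 + (6231 + ((800 - 1*4386) - 10002))) = 25459*(-12277 + (6231 + ((800 - 4386) - 10002))) = 25459*(-12277 + (6231 + (-3586 - 10002))) = 25459*(-12277 + (6231 - 13588)) = 25459*(-12277 - 7357) = 25459*(-19634) = -499862006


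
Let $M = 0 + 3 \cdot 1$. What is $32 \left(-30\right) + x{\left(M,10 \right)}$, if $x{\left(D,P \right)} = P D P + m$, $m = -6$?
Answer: $-666$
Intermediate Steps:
$M = 3$ ($M = 0 + 3 = 3$)
$x{\left(D,P \right)} = -6 + D P^{2}$ ($x{\left(D,P \right)} = P D P - 6 = D P P - 6 = D P^{2} - 6 = -6 + D P^{2}$)
$32 \left(-30\right) + x{\left(M,10 \right)} = 32 \left(-30\right) - \left(6 - 3 \cdot 10^{2}\right) = -960 + \left(-6 + 3 \cdot 100\right) = -960 + \left(-6 + 300\right) = -960 + 294 = -666$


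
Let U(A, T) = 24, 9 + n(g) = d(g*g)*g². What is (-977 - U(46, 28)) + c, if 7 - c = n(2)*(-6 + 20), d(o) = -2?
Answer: -756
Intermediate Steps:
n(g) = -9 - 2*g²
c = 245 (c = 7 - (-9 - 2*2²)*(-6 + 20) = 7 - (-9 - 2*4)*14 = 7 - (-9 - 8)*14 = 7 - (-17)*14 = 7 - 1*(-238) = 7 + 238 = 245)
(-977 - U(46, 28)) + c = (-977 - 1*24) + 245 = (-977 - 24) + 245 = -1001 + 245 = -756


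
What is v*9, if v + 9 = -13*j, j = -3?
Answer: 270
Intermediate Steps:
v = 30 (v = -9 - 13*(-3) = -9 + 39 = 30)
v*9 = 30*9 = 270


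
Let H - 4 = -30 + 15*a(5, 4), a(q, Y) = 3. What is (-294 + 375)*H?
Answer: 1539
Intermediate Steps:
H = 19 (H = 4 + (-30 + 15*3) = 4 + (-30 + 45) = 4 + 15 = 19)
(-294 + 375)*H = (-294 + 375)*19 = 81*19 = 1539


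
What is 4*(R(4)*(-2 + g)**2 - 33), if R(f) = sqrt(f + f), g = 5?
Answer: -132 + 72*sqrt(2) ≈ -30.177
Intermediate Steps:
R(f) = sqrt(2)*sqrt(f) (R(f) = sqrt(2*f) = sqrt(2)*sqrt(f))
4*(R(4)*(-2 + g)**2 - 33) = 4*((sqrt(2)*sqrt(4))*(-2 + 5)**2 - 33) = 4*((sqrt(2)*2)*3**2 - 33) = 4*((2*sqrt(2))*9 - 33) = 4*(18*sqrt(2) - 33) = 4*(-33 + 18*sqrt(2)) = -132 + 72*sqrt(2)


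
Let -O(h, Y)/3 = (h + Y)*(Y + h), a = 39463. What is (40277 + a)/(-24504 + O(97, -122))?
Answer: -8860/2931 ≈ -3.0229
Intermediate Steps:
O(h, Y) = -3*(Y + h)² (O(h, Y) = -3*(h + Y)*(Y + h) = -3*(Y + h)*(Y + h) = -3*(Y + h)²)
(40277 + a)/(-24504 + O(97, -122)) = (40277 + 39463)/(-24504 - 3*(-122 + 97)²) = 79740/(-24504 - 3*(-25)²) = 79740/(-24504 - 3*625) = 79740/(-24504 - 1875) = 79740/(-26379) = 79740*(-1/26379) = -8860/2931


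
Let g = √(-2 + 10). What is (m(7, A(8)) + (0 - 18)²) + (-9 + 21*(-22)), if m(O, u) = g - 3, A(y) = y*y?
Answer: -150 + 2*√2 ≈ -147.17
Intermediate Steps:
g = 2*√2 (g = √8 = 2*√2 ≈ 2.8284)
A(y) = y²
m(O, u) = -3 + 2*√2 (m(O, u) = 2*√2 - 3 = -3 + 2*√2)
(m(7, A(8)) + (0 - 18)²) + (-9 + 21*(-22)) = ((-3 + 2*√2) + (0 - 18)²) + (-9 + 21*(-22)) = ((-3 + 2*√2) + (-18)²) + (-9 - 462) = ((-3 + 2*√2) + 324) - 471 = (321 + 2*√2) - 471 = -150 + 2*√2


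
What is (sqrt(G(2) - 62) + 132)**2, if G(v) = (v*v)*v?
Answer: 17370 + 792*I*sqrt(6) ≈ 17370.0 + 1940.0*I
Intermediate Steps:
G(v) = v**3 (G(v) = v**2*v = v**3)
(sqrt(G(2) - 62) + 132)**2 = (sqrt(2**3 - 62) + 132)**2 = (sqrt(8 - 62) + 132)**2 = (sqrt(-54) + 132)**2 = (3*I*sqrt(6) + 132)**2 = (132 + 3*I*sqrt(6))**2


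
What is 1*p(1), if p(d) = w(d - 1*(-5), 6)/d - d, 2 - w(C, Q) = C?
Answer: -5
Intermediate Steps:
w(C, Q) = 2 - C
p(d) = -d + (-3 - d)/d (p(d) = (2 - (d - 1*(-5)))/d - d = (2 - (d + 5))/d - d = (2 - (5 + d))/d - d = (2 + (-5 - d))/d - d = (-3 - d)/d - d = -d + (-3 - d)/d)
1*p(1) = 1*(-1 - 1*1 - 3/1) = 1*(-1 - 1 - 3*1) = 1*(-1 - 1 - 3) = 1*(-5) = -5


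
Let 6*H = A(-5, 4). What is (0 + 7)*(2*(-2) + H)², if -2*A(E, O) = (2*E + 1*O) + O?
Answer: 3703/36 ≈ 102.86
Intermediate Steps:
A(E, O) = -E - O (A(E, O) = -((2*E + 1*O) + O)/2 = -((2*E + O) + O)/2 = -((O + 2*E) + O)/2 = -(2*E + 2*O)/2 = -E - O)
H = ⅙ (H = (-1*(-5) - 1*4)/6 = (5 - 4)/6 = (⅙)*1 = ⅙ ≈ 0.16667)
(0 + 7)*(2*(-2) + H)² = (0 + 7)*(2*(-2) + ⅙)² = 7*(-4 + ⅙)² = 7*(-23/6)² = 7*(529/36) = 3703/36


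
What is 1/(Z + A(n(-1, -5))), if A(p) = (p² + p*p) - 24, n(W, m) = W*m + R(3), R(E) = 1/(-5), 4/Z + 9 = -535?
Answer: 3400/75047 ≈ 0.045305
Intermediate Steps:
Z = -1/136 (Z = 4/(-9 - 535) = 4/(-544) = 4*(-1/544) = -1/136 ≈ -0.0073529)
R(E) = -⅕
n(W, m) = -⅕ + W*m (n(W, m) = W*m - ⅕ = -⅕ + W*m)
A(p) = -24 + 2*p² (A(p) = (p² + p²) - 24 = 2*p² - 24 = -24 + 2*p²)
1/(Z + A(n(-1, -5))) = 1/(-1/136 + (-24 + 2*(-⅕ - 1*(-5))²)) = 1/(-1/136 + (-24 + 2*(-⅕ + 5)²)) = 1/(-1/136 + (-24 + 2*(24/5)²)) = 1/(-1/136 + (-24 + 2*(576/25))) = 1/(-1/136 + (-24 + 1152/25)) = 1/(-1/136 + 552/25) = 1/(75047/3400) = 3400/75047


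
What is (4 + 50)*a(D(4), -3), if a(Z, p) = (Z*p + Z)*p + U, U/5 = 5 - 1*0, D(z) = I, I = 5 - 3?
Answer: 1998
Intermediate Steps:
I = 2
D(z) = 2
U = 25 (U = 5*(5 - 1*0) = 5*(5 + 0) = 5*5 = 25)
a(Z, p) = 25 + p*(Z + Z*p) (a(Z, p) = (Z*p + Z)*p + 25 = (Z + Z*p)*p + 25 = p*(Z + Z*p) + 25 = 25 + p*(Z + Z*p))
(4 + 50)*a(D(4), -3) = (4 + 50)*(25 + 2*(-3) + 2*(-3)**2) = 54*(25 - 6 + 2*9) = 54*(25 - 6 + 18) = 54*37 = 1998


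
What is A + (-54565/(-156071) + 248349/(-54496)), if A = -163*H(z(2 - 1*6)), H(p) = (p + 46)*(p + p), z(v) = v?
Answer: 465779483487349/8505245216 ≈ 54764.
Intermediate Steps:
H(p) = 2*p*(46 + p) (H(p) = (46 + p)*(2*p) = 2*p*(46 + p))
A = 54768 (A = -326*(2 - 1*6)*(46 + (2 - 1*6)) = -326*(2 - 6)*(46 + (2 - 6)) = -326*(-4)*(46 - 4) = -326*(-4)*42 = -163*(-336) = 54768)
A + (-54565/(-156071) + 248349/(-54496)) = 54768 + (-54565/(-156071) + 248349/(-54496)) = 54768 + (-54565*(-1/156071) + 248349*(-1/54496)) = 54768 + (54565/156071 - 248349/54496) = 54768 - 35786502539/8505245216 = 465779483487349/8505245216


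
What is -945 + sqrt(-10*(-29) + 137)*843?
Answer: -945 + 843*sqrt(427) ≈ 16475.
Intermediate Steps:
-945 + sqrt(-10*(-29) + 137)*843 = -945 + sqrt(290 + 137)*843 = -945 + sqrt(427)*843 = -945 + 843*sqrt(427)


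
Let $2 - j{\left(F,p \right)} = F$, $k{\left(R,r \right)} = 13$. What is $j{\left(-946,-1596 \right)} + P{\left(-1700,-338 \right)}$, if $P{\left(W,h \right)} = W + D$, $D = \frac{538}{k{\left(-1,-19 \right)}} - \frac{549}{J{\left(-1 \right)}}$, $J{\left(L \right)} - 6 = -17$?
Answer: $- \frac{94481}{143} \approx -660.71$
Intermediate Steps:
$J{\left(L \right)} = -11$ ($J{\left(L \right)} = 6 - 17 = -11$)
$j{\left(F,p \right)} = 2 - F$
$D = \frac{13055}{143}$ ($D = \frac{538}{13} - \frac{549}{-11} = 538 \cdot \frac{1}{13} - - \frac{549}{11} = \frac{538}{13} + \frac{549}{11} = \frac{13055}{143} \approx 91.294$)
$P{\left(W,h \right)} = \frac{13055}{143} + W$ ($P{\left(W,h \right)} = W + \frac{13055}{143} = \frac{13055}{143} + W$)
$j{\left(-946,-1596 \right)} + P{\left(-1700,-338 \right)} = \left(2 - -946\right) + \left(\frac{13055}{143} - 1700\right) = \left(2 + 946\right) - \frac{230045}{143} = 948 - \frac{230045}{143} = - \frac{94481}{143}$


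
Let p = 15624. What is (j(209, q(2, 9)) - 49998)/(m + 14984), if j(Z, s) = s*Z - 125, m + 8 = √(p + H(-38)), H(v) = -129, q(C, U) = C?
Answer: -248127360/74755027 + 49705*√15495/224265081 ≈ -3.2916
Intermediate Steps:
m = -8 + √15495 (m = -8 + √(15624 - 129) = -8 + √15495 ≈ 116.48)
j(Z, s) = -125 + Z*s (j(Z, s) = Z*s - 125 = -125 + Z*s)
(j(209, q(2, 9)) - 49998)/(m + 14984) = ((-125 + 209*2) - 49998)/((-8 + √15495) + 14984) = ((-125 + 418) - 49998)/(14976 + √15495) = (293 - 49998)/(14976 + √15495) = -49705/(14976 + √15495)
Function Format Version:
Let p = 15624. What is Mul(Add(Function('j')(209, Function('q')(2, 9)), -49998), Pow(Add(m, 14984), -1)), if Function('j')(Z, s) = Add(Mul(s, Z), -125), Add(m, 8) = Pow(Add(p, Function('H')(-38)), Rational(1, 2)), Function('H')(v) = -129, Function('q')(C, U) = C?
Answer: Add(Rational(-248127360, 74755027), Mul(Rational(49705, 224265081), Pow(15495, Rational(1, 2)))) ≈ -3.2916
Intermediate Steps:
m = Add(-8, Pow(15495, Rational(1, 2))) (m = Add(-8, Pow(Add(15624, -129), Rational(1, 2))) = Add(-8, Pow(15495, Rational(1, 2))) ≈ 116.48)
Function('j')(Z, s) = Add(-125, Mul(Z, s)) (Function('j')(Z, s) = Add(Mul(Z, s), -125) = Add(-125, Mul(Z, s)))
Mul(Add(Function('j')(209, Function('q')(2, 9)), -49998), Pow(Add(m, 14984), -1)) = Mul(Add(Add(-125, Mul(209, 2)), -49998), Pow(Add(Add(-8, Pow(15495, Rational(1, 2))), 14984), -1)) = Mul(Add(Add(-125, 418), -49998), Pow(Add(14976, Pow(15495, Rational(1, 2))), -1)) = Mul(Add(293, -49998), Pow(Add(14976, Pow(15495, Rational(1, 2))), -1)) = Mul(-49705, Pow(Add(14976, Pow(15495, Rational(1, 2))), -1))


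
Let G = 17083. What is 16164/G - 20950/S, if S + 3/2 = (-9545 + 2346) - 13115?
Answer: 1372537184/694099373 ≈ 1.9774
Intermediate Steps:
S = -40631/2 (S = -3/2 + ((-9545 + 2346) - 13115) = -3/2 + (-7199 - 13115) = -3/2 - 20314 = -40631/2 ≈ -20316.)
16164/G - 20950/S = 16164/17083 - 20950/(-40631/2) = 16164*(1/17083) - 20950*(-2/40631) = 16164/17083 + 41900/40631 = 1372537184/694099373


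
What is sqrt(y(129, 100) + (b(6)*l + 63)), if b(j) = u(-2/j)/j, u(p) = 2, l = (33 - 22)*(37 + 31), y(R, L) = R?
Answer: 2*sqrt(993)/3 ≈ 21.008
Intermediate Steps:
l = 748 (l = 11*68 = 748)
b(j) = 2/j
sqrt(y(129, 100) + (b(6)*l + 63)) = sqrt(129 + ((2/6)*748 + 63)) = sqrt(129 + ((2*(1/6))*748 + 63)) = sqrt(129 + ((1/3)*748 + 63)) = sqrt(129 + (748/3 + 63)) = sqrt(129 + 937/3) = sqrt(1324/3) = 2*sqrt(993)/3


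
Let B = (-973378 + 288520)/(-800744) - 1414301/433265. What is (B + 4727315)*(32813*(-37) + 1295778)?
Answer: 1367230237347993937589/3540146420 ≈ 3.8621e+11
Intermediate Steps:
B = -59697717041/24781024940 (B = -684858*(-1/800744) - 1414301*1/433265 = 342429/400372 - 202043/61895 = -59697717041/24781024940 ≈ -2.4090)
(B + 4727315)*(32813*(-37) + 1295778) = (-59697717041/24781024940 + 4727315)*(32813*(-37) + 1295778) = 117147651216519059*(-1214081 + 1295778)/24781024940 = (117147651216519059/24781024940)*81697 = 1367230237347993937589/3540146420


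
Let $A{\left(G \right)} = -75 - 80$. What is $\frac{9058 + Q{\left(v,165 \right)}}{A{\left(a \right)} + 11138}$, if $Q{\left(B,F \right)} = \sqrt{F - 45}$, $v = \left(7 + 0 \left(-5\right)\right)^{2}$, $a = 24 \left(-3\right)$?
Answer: $\frac{1294}{1569} + \frac{2 \sqrt{30}}{10983} \approx 0.82573$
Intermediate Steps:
$a = -72$
$A{\left(G \right)} = -155$ ($A{\left(G \right)} = -75 - 80 = -155$)
$v = 49$ ($v = \left(7 + 0\right)^{2} = 7^{2} = 49$)
$Q{\left(B,F \right)} = \sqrt{-45 + F}$
$\frac{9058 + Q{\left(v,165 \right)}}{A{\left(a \right)} + 11138} = \frac{9058 + \sqrt{-45 + 165}}{-155 + 11138} = \frac{9058 + \sqrt{120}}{10983} = \left(9058 + 2 \sqrt{30}\right) \frac{1}{10983} = \frac{1294}{1569} + \frac{2 \sqrt{30}}{10983}$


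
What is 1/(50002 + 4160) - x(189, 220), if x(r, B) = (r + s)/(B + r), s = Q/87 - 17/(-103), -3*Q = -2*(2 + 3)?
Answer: -30608456689/66168794646 ≈ -0.46258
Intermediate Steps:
Q = 10/3 (Q = -(-2)*(2 + 3)/3 = -(-2)*5/3 = -⅓*(-10) = 10/3 ≈ 3.3333)
s = 5467/26883 (s = (10/3)/87 - 17/(-103) = (10/3)*(1/87) - 17*(-1/103) = 10/261 + 17/103 = 5467/26883 ≈ 0.20336)
x(r, B) = (5467/26883 + r)/(B + r) (x(r, B) = (r + 5467/26883)/(B + r) = (5467/26883 + r)/(B + r))
1/(50002 + 4160) - x(189, 220) = 1/(50002 + 4160) - (5467/26883 + 189)/(220 + 189) = 1/54162 - 5086354/(409*26883) = 1/54162 - 1*5086354/10995147 = 1/54162 - 5086354/10995147 = -30608456689/66168794646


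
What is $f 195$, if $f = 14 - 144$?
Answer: $-25350$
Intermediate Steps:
$f = -130$ ($f = 14 - 144 = -130$)
$f 195 = \left(-130\right) 195 = -25350$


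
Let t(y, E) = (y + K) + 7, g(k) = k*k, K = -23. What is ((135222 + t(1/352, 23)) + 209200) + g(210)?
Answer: 136754113/352 ≈ 3.8851e+5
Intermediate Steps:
g(k) = k²
t(y, E) = -16 + y (t(y, E) = (y - 23) + 7 = (-23 + y) + 7 = -16 + y)
((135222 + t(1/352, 23)) + 209200) + g(210) = ((135222 + (-16 + 1/352)) + 209200) + 210² = ((135222 + (-16 + 1/352)) + 209200) + 44100 = ((135222 - 5631/352) + 209200) + 44100 = (47592513/352 + 209200) + 44100 = 121230913/352 + 44100 = 136754113/352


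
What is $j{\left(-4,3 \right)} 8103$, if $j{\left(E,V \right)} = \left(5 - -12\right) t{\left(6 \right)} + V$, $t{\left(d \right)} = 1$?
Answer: $162060$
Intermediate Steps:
$j{\left(E,V \right)} = 17 + V$ ($j{\left(E,V \right)} = \left(5 - -12\right) 1 + V = \left(5 + 12\right) 1 + V = 17 \cdot 1 + V = 17 + V$)
$j{\left(-4,3 \right)} 8103 = \left(17 + 3\right) 8103 = 20 \cdot 8103 = 162060$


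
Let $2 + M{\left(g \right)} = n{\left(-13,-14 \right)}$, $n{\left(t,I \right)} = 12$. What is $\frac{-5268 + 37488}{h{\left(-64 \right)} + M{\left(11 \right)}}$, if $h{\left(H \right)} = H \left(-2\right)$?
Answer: $\frac{5370}{23} \approx 233.48$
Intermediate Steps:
$M{\left(g \right)} = 10$ ($M{\left(g \right)} = -2 + 12 = 10$)
$h{\left(H \right)} = - 2 H$
$\frac{-5268 + 37488}{h{\left(-64 \right)} + M{\left(11 \right)}} = \frac{-5268 + 37488}{\left(-2\right) \left(-64\right) + 10} = \frac{32220}{128 + 10} = \frac{32220}{138} = 32220 \cdot \frac{1}{138} = \frac{5370}{23}$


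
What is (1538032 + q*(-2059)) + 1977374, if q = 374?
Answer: 2745340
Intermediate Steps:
(1538032 + q*(-2059)) + 1977374 = (1538032 + 374*(-2059)) + 1977374 = (1538032 - 770066) + 1977374 = 767966 + 1977374 = 2745340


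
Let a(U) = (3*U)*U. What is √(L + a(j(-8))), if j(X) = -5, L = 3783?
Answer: √3858 ≈ 62.113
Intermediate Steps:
a(U) = 3*U²
√(L + a(j(-8))) = √(3783 + 3*(-5)²) = √(3783 + 3*25) = √(3783 + 75) = √3858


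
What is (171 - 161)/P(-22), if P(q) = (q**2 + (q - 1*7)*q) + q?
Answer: 1/110 ≈ 0.0090909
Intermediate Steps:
P(q) = q + q**2 + q*(-7 + q) (P(q) = (q**2 + (q - 7)*q) + q = (q**2 + (-7 + q)*q) + q = (q**2 + q*(-7 + q)) + q = q + q**2 + q*(-7 + q))
(171 - 161)/P(-22) = (171 - 161)/((2*(-22)*(-3 - 22))) = 10/((2*(-22)*(-25))) = 10/1100 = 10*(1/1100) = 1/110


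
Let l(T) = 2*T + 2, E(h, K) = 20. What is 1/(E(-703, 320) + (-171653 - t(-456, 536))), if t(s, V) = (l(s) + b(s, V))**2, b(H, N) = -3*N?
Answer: -1/6511957 ≈ -1.5356e-7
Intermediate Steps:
l(T) = 2 + 2*T
t(s, V) = (2 - 3*V + 2*s)**2 (t(s, V) = ((2 + 2*s) - 3*V)**2 = (2 - 3*V + 2*s)**2)
1/(E(-703, 320) + (-171653 - t(-456, 536))) = 1/(20 + (-171653 - (2 - 3*536 + 2*(-456))**2)) = 1/(20 + (-171653 - (2 - 1608 - 912)**2)) = 1/(20 + (-171653 - 1*(-2518)**2)) = 1/(20 + (-171653 - 1*6340324)) = 1/(20 + (-171653 - 6340324)) = 1/(20 - 6511977) = 1/(-6511957) = -1/6511957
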